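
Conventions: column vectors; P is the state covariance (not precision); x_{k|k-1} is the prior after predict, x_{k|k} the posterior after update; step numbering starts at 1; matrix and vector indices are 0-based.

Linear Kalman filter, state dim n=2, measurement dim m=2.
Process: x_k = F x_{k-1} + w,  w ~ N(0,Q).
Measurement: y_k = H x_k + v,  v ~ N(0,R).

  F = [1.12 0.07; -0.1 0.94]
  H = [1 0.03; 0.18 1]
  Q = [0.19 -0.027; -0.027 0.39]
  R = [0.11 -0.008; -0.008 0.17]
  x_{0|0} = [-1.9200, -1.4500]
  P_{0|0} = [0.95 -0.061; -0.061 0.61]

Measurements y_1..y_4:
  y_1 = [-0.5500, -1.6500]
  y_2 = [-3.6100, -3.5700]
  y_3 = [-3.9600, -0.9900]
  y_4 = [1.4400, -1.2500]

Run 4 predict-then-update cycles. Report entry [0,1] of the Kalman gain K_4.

K[0,1] = -0.0068

step 1: x^-=[-2.2519, -1.1710]  P^-=[1.3751 -0.1571; -0.1571 0.9500]  S=[1.4765 0.1101; 0.1101 1.1080]  K=[0.9289 -0.0107; -0.1502 0.8468]  nu=[1.7370, -0.0737]  x^+=[-0.6376, -1.4943]  P^+=[0.1031 -0.0278; -0.0278 0.1502]
step 2: x^-=[-0.8187, -1.3409]  P^-=[0.3157 -0.0577; -0.0577 0.5289]  S=[0.4227 0.0066; 0.0066 0.6884]  K=[0.7429 -0.0085; -0.1109 0.7544]  nu=[-2.7511, -2.0817]  x^+=[-2.8447, -2.6061]  P^+=[0.0825 -0.0222; -0.0222 0.1331]
step 3: x^-=[-3.3685, -2.1653]  P^-=[0.2906 -0.0507; -0.0507 0.5126]  S=[0.3980 0.0087; 0.0087 0.6738]  K=[0.7264 -0.0070; -0.1051 0.7486]  nu=[-0.5265, 1.7816]  x^+=[-3.7635, -0.7762]  P^+=[0.0806 -0.0215; -0.0215 0.1320]
step 4: x^-=[-4.2695, -0.3532]  P^-=[0.2884 -0.0498; -0.0498 0.5115]  S=[0.3959 0.0091; 0.0091 0.6729]  K=[0.7249 -0.0068; -0.1044 0.7482]  nu=[5.7201, -0.1283]  x^+=[-0.1221, -1.0465]  P^+=[0.0804 -0.0214; -0.0214 0.1319]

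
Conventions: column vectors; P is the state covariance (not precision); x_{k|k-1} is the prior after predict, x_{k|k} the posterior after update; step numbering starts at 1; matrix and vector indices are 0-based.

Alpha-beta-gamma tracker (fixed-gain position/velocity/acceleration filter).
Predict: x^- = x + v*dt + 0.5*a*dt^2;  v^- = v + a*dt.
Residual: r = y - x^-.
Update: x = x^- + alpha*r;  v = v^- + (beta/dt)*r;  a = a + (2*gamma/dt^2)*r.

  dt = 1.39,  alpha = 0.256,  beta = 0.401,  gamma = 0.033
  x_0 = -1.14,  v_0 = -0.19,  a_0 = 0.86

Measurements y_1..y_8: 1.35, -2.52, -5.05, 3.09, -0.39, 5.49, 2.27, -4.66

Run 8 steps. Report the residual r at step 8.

step 1: x_pred=-0.5733  r=1.9233  x^+=-0.0809  v^+=1.5603  a^+=0.9257
step 2: x_pred=2.9821  r=-5.5021  x^+=1.5736  v^+=1.2597  a^+=0.7377
step 3: x_pred=4.0372  r=-9.0872  x^+=1.7109  v^+=-0.3364  a^+=0.4273
step 4: x_pred=1.6561  r=1.4339  x^+=2.0232  v^+=0.6712  a^+=0.4763
step 5: x_pred=3.4164  r=-3.8064  x^+=2.4419  v^+=0.2352  a^+=0.3463
step 6: x_pred=3.1034  r=2.3866  x^+=3.7144  v^+=1.4051  a^+=0.4278
step 7: x_pred=6.0807  r=-3.8107  x^+=5.1052  v^+=0.9004  a^+=0.2976
step 8: x_pred=6.6443  r=-11.3043  x^+=3.7504  v^+=-1.9471  a^+=-0.0885

resid = -11.3043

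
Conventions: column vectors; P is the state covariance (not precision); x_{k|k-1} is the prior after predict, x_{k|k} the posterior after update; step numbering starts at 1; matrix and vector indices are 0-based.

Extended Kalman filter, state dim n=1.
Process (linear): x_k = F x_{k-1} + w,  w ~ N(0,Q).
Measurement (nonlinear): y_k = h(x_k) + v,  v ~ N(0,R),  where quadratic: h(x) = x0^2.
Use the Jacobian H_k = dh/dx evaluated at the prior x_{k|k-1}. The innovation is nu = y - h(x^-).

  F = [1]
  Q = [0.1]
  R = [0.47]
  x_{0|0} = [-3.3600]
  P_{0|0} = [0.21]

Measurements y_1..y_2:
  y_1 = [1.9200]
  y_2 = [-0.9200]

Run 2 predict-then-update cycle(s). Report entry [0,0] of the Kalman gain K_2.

K[0,0] = -0.1967

step 1: x^-=[-3.3600]  P^-=[0.3100]  H_jac=[-6.7200]  S=[14.4691]  K=[-0.1440]  nu=[-9.3696]  x^+=[-2.0110]  P^+=[0.0101]
step 2: x^-=[-2.0110]  P^-=[0.1101]  H_jac=[-4.0220]  S=[2.2505]  K=[-0.1967]  nu=[-4.9641]  x^+=[-1.0345]  P^+=[0.0230]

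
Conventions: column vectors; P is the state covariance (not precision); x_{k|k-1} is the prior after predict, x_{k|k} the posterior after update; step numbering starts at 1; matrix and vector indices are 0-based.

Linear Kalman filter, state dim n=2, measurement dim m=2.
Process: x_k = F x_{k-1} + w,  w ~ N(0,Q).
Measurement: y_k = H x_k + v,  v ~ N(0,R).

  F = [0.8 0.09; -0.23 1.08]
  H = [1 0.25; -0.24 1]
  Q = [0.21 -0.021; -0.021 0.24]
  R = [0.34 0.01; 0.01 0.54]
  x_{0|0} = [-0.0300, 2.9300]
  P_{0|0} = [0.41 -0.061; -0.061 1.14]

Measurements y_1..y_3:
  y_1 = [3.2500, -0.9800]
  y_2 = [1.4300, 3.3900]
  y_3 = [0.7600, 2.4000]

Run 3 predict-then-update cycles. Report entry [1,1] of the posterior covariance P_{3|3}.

step 1: x^-=[0.2397, 3.1713]  P^-=[0.4728 -0.0371; -0.0371 1.6217]  S=[0.8957 0.2671; 0.2671 2.2067]  K=[0.5581 -0.1358; 0.1981 0.7149]  nu=[2.2175, -4.0938]  x^+=[2.0330, 0.6837]  P^+=[0.1937 -0.0212; -0.0212 0.3830]
step 2: x^-=[1.6879, 0.2708]  P^-=[0.3340 -0.0373; -0.0373 0.7075]  S=[0.6996 0.0716; 0.0716 1.2846]  K=[0.4762 -0.1180; 0.1432 0.5497]  nu=[-0.3256, 3.5244]  x^+=[1.1170, 2.1615]  P^+=[0.1655 -0.0192; -0.0192 0.2937]
step 3: x^-=[1.0881, 2.0775]  P^-=[0.3156 -0.0391; -0.0391 0.6008]  S=[0.6735 0.0477; 0.0477 1.1778]  K=[0.4622 -0.1162; 0.1286 0.5129]  nu=[-0.8475, 0.5836]  x^+=[0.6286, 2.2679]  P^+=[0.1609 -0.0195; -0.0195 0.2736]

P_post[1,1] = 0.2736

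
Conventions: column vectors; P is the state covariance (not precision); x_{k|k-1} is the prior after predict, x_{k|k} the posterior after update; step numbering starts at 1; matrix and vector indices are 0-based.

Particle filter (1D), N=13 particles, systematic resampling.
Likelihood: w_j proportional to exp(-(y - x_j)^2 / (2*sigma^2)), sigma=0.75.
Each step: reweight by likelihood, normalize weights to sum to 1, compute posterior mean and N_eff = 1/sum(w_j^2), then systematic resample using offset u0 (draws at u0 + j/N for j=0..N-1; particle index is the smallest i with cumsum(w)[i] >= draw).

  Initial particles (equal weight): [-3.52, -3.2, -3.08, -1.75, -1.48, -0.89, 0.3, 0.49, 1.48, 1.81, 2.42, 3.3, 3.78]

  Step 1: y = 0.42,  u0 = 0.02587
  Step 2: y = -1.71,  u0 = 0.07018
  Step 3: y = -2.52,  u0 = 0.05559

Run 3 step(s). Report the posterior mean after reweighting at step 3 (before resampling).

step 1: w=[0.0000, 0.0000, 0.0000, 0.0054, 0.0143, 0.0768, 0.3485, 0.3514, 0.1300, 0.0634, 0.0101, 0.0002, 0.0000]  mean=0.5102  Neff=3.6755  idx=[5, 6, 6, 6, 6, 6, 7, 7, 7, 7, 7, 8, 9]
step 2: w=[0.7279, 0.0365, 0.0365, 0.0365, 0.0365, 0.0365, 0.0179, 0.0179, 0.0179, 0.0179, 0.0179, 0.0002, 0.0000]  mean=-0.5489  Neff=1.8585  idx=[0, 0, 0, 0, 0, 0, 0, 0, 0, 1, 4, 6, 10]
step 3: w=[0.1108, 0.1108, 0.1108, 0.1108, 0.1108, 0.1108, 0.1108, 0.1108, 0.1108, 0.0010, 0.0010, 0.0004, 0.0004]  mean=-0.8866  Neff=9.0495  idx=[0, 1, 1, 2, 3, 3, 4, 5, 6, 6, 7, 8, 8]

post_mean = -0.8866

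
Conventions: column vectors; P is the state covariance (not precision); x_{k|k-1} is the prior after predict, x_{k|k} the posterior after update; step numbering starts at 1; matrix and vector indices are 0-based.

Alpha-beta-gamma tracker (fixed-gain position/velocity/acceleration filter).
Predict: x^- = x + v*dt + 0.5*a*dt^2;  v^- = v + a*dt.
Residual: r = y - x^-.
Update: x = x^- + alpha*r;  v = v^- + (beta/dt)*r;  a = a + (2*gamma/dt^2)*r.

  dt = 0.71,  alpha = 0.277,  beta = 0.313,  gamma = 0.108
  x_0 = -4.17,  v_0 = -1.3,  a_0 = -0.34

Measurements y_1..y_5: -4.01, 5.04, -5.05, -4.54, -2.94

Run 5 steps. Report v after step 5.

step 1: x_pred=-5.1787  r=1.1687  x^+=-4.8550  v^+=-1.0262  a^+=0.1608
step 2: x_pred=-5.5430  r=10.5830  x^+=-2.6115  v^+=3.7534  a^+=4.6955
step 3: x_pred=1.2369  r=-6.2869  x^+=-0.5046  v^+=4.3157  a^+=2.0016
step 4: x_pred=3.0641  r=-7.6041  x^+=0.9577  v^+=2.3846  a^+=-1.2566
step 5: x_pred=2.3341  r=-5.2741  x^+=0.8732  v^+=-0.8327  a^+=-3.5165

v_post = -0.8327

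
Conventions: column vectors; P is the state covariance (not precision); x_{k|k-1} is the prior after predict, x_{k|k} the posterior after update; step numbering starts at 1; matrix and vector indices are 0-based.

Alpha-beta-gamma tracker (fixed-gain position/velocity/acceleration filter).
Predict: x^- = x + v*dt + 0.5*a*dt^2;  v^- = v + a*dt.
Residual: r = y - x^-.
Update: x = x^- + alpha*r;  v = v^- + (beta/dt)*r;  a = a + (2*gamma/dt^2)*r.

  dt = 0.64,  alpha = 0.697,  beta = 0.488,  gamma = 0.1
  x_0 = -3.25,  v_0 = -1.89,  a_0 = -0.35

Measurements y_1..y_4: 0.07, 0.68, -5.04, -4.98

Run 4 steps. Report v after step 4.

step 1: x_pred=-4.5313  r=4.6013  x^+=-1.3242  v^+=1.3945  a^+=1.8967
step 2: x_pred=-0.0433  r=0.7233  x^+=0.4608  v^+=3.1599  a^+=2.2499
step 3: x_pred=2.9439  r=-7.9839  x^+=-2.6209  v^+=-1.4880  a^+=-1.6485
step 4: x_pred=-3.9108  r=-1.0692  x^+=-4.6560  v^+=-3.3583  a^+=-2.1706

v_post = -3.3583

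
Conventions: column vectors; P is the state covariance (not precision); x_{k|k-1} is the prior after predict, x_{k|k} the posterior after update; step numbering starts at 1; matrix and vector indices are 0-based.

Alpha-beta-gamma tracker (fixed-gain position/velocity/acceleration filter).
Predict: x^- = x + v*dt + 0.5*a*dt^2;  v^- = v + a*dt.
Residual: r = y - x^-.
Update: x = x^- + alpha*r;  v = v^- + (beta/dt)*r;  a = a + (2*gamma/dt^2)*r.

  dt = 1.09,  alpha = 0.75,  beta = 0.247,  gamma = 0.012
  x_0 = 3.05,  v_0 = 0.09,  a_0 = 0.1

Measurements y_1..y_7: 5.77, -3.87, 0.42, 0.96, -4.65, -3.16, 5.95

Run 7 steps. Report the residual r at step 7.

resid = 10.4922

step 1: x_pred=3.2075  r=2.5625  x^+=5.1294  v^+=0.7797  a^+=0.1518
step 2: x_pred=6.0694  r=-9.9394  x^+=-1.3852  v^+=-1.3072  a^+=-0.0490
step 3: x_pred=-2.8391  r=3.2591  x^+=-0.3948  v^+=-0.6221  a^+=0.0168
step 4: x_pred=-1.0629  r=2.0229  x^+=0.4543  v^+=-0.1454  a^+=0.0577
step 5: x_pred=0.3301  r=-4.9801  x^+=-3.4050  v^+=-1.2110  a^+=-0.0429
step 6: x_pred=-4.7505  r=1.5905  x^+=-3.5576  v^+=-0.8974  a^+=-0.0108
step 7: x_pred=-4.5422  r=10.4922  x^+=3.3270  v^+=1.4684  a^+=0.2012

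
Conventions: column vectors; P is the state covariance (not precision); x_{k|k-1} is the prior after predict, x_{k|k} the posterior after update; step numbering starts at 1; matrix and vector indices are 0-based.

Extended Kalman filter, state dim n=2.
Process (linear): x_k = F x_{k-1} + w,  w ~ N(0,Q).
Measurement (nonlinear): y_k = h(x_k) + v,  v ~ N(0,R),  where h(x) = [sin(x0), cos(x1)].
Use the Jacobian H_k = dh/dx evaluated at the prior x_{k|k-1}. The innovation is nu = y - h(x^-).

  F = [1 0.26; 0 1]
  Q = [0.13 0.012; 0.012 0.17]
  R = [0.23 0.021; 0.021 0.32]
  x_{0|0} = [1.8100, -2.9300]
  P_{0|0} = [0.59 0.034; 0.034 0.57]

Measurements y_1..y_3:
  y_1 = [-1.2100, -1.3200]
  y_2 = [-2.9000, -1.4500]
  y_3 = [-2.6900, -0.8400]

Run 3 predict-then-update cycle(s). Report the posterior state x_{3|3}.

step 1: x^-=[1.0482, -2.9300]  P^-=[0.7762 0.1942; 0.1942 0.7400]  H_jac=[0.4991 0.0000; 0.0000 0.2100]  S=[0.4234 0.0414; 0.0414 0.3526]  K=[0.9143 0.0084; 0.1881 0.4187]  nu=[-2.0765, -0.3423]  x^+=[-0.8532, -3.4638]  P^+=[0.4217 0.1043; 0.1043 0.6567]
step 2: x^-=[-1.7538, -3.4638]  P^-=[0.6503 0.2870; 0.2870 0.8267]  H_jac=[-0.1820 0.0000; 0.0000 -0.3167]  S=[0.2515 0.0375; 0.0375 0.4029]  K=[-0.4429 -0.1843; -0.1122 -0.6393]  nu=[-1.9167, -0.5015]  x^+=[-0.8124, -2.9281]  P^+=[0.5811 0.2156; 0.2156 0.6535]
step 3: x^-=[-1.5737, -2.9281]  P^-=[0.8674 0.3975; 0.3975 0.8235]  H_jac=[-0.0029 0.0000; 0.0000 0.2119]  S=[0.2300 0.0208; 0.0208 0.3570]  K=[-0.0325 0.2378; -0.0494 0.4916]  nu=[-1.6900, 0.1373]  x^+=[-1.4861, -2.7771]  P^+=[0.8473 0.3560; 0.3560 0.7377]

x_post = [-1.4861, -2.7771]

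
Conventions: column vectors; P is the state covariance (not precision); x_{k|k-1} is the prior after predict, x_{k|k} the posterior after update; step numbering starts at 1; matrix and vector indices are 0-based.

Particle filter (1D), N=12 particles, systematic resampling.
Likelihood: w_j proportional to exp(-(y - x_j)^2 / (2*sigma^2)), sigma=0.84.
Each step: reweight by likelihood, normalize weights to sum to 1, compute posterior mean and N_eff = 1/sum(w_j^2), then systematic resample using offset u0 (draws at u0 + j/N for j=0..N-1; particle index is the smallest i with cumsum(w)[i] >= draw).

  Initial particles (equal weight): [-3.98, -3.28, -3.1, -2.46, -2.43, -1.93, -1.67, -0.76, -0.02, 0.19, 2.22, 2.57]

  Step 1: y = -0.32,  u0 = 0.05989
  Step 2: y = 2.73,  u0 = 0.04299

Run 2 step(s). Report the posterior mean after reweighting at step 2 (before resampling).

step 1: w=[0.0000, 0.0006, 0.0013, 0.0123, 0.0134, 0.0502, 0.0865, 0.2744, 0.2953, 0.2618, 0.0033, 0.0008]  mean=-0.4657  Neff=4.1422  idx=[5, 6, 7, 7, 7, 8, 8, 8, 8, 9, 9, 9]
step 2: w=[0.0000, 0.0000, 0.0035, 0.0035, 0.0035, 0.0934, 0.0934, 0.0934, 0.0934, 0.2052, 0.2052, 0.2052]  mean=0.1014  Neff=6.1994  idx=[5, 6, 7, 8, 8, 9, 9, 10, 10, 10, 11, 11]

post_mean = 0.1014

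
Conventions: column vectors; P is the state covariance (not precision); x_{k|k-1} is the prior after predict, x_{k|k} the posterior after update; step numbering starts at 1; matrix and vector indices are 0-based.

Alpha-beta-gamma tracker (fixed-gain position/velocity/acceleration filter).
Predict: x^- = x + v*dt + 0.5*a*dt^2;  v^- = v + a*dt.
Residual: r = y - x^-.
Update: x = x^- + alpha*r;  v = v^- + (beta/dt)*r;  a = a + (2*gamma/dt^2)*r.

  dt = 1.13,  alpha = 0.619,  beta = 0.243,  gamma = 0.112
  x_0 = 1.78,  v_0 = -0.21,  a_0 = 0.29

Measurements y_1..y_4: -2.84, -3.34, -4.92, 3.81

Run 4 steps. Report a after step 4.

a_post = 1.4720

step 1: x_pred=1.7279  r=-4.5679  x^+=-1.0996  v^+=-0.8646  a^+=-0.5113
step 2: x_pred=-2.4031  r=-0.9369  x^+=-2.9830  v^+=-1.6439  a^+=-0.6757
step 3: x_pred=-5.2720  r=0.3520  x^+=-5.0541  v^+=-2.3317  a^+=-0.6139
step 4: x_pred=-8.0809  r=11.8909  x^+=-0.7204  v^+=-0.4684  a^+=1.4720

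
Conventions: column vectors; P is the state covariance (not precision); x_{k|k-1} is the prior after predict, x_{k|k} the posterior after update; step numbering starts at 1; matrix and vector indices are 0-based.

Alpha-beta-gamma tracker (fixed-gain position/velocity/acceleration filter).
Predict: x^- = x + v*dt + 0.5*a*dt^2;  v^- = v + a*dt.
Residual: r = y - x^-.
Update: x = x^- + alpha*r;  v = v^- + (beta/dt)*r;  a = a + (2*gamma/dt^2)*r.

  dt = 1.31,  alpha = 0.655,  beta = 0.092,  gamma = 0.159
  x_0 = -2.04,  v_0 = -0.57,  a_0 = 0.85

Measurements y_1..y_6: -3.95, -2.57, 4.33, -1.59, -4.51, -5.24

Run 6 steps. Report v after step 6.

v_post = -0.4618

step 1: x_pred=-2.0574  r=-1.8926  x^+=-3.2970  v^+=0.4106  a^+=0.4993
step 2: x_pred=-2.3308  r=-0.2392  x^+=-2.4875  v^+=1.0478  a^+=0.4550
step 3: x_pred=-0.7244  r=5.0544  x^+=2.5862  v^+=1.9988  a^+=1.3916
step 4: x_pred=6.3987  r=-7.9887  x^+=1.1661  v^+=3.2607  a^+=-0.0888
step 5: x_pred=5.3614  r=-9.8714  x^+=-1.1044  v^+=2.4511  a^+=-1.9180
step 6: x_pred=0.4609  r=-5.7009  x^+=-3.2732  v^+=-0.4618  a^+=-2.9744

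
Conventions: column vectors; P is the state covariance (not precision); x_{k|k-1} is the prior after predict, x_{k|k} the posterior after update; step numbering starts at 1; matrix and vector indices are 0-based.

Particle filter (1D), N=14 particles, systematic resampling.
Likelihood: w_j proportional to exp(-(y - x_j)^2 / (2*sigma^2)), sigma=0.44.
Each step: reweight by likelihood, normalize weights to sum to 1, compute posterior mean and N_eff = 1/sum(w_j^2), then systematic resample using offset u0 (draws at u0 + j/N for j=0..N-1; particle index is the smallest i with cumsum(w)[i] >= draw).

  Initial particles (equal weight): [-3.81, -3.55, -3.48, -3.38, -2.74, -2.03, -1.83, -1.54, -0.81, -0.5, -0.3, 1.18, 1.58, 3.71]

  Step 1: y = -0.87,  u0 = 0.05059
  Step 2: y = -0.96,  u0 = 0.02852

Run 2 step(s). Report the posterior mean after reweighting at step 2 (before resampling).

step 1: w=[0.0000, 0.0000, 0.0000, 0.0000, 0.0000, 0.0121, 0.0361, 0.1224, 0.3867, 0.2740, 0.1686, 0.0000, 0.0000, 0.0000]  mean=-0.7801  Neff=3.7109  idx=[7, 7, 8, 8, 8, 8, 8, 8, 9, 9, 9, 10, 10, 10]
step 2: w=[0.0455, 0.0455, 0.1024, 0.1024, 0.1024, 0.1024, 0.1024, 0.1024, 0.0629, 0.0629, 0.0629, 0.0352, 0.0352, 0.0352]  mean=-0.7641  Neff=12.0939  idx=[0, 2, 2, 3, 4, 4, 5, 6, 6, 7, 8, 9, 10, 12]

post_mean = -0.7641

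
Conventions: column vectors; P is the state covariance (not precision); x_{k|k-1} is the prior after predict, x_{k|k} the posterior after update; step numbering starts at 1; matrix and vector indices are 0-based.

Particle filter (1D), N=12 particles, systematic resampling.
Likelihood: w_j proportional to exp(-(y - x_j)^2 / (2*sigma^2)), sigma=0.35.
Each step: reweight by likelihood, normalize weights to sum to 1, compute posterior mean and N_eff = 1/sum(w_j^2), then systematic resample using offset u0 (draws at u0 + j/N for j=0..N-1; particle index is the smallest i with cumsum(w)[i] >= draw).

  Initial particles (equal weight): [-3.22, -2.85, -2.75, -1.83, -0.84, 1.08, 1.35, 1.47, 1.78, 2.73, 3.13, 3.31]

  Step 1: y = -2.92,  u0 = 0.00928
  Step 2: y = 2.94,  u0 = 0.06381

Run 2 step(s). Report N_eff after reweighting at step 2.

step 1: w=[0.2696, 0.3815, 0.3459, 0.0030, 0.0000, 0.0000, 0.0000, 0.0000, 0.0000, 0.0000, 0.0000, 0.0000]  mean=-2.9120  Neff=2.9598  idx=[0, 0, 0, 0, 1, 1, 1, 1, 2, 2, 2, 2]
step 2: w=[0.0000, 0.0000, 0.0000, 0.0000, 0.0023, 0.0023, 0.0023, 0.0023, 0.2477, 0.2477, 0.2477, 0.2477]  mean=-2.7509  Neff=4.0738  idx=[8, 8, 8, 9, 9, 9, 10, 10, 10, 11, 11, 11]

N_eff = 4.0738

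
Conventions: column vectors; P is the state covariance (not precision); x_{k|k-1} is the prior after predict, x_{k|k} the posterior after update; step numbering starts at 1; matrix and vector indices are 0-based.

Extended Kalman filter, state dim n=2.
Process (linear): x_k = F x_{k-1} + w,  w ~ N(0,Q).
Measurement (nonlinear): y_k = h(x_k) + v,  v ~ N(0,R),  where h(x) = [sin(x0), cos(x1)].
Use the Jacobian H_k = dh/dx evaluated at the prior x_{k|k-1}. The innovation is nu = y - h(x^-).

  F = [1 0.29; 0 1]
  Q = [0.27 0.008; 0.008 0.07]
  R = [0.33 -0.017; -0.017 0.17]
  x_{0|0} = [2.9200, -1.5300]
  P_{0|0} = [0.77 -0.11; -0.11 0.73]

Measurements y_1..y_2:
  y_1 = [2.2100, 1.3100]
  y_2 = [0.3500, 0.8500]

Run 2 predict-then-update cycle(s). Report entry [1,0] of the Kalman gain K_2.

step 1: x^-=[2.4763, -1.5300]  P^-=[1.0376 0.1097; 0.1097 0.8000]  H_jac=[-0.7867 0.0000; 0.0000 0.9992]  S=[0.9722 -0.1032; -0.1032 0.9687]  K=[-0.8371 0.0239; -0.0012 0.8251]  nu=[1.5927, 1.2692]  x^+=[1.1734, -0.4847]  P^+=[0.3516 0.0183; 0.0183 0.1404]
step 2: x^-=[1.0329, -0.4847]  P^-=[0.6441 0.0670; 0.0670 0.2104]  H_jac=[0.5123 0.0000; 0.0000 0.4659]  S=[0.4991 -0.0010; -0.0010 0.2157]  K=[0.6615 0.1479; 0.0697 0.4548]  nu=[-0.5088, -0.0348]  x^+=[0.6912, -0.5360]  P^+=[0.4212 0.0298; 0.0298 0.1634]

K[1,0] = 0.0697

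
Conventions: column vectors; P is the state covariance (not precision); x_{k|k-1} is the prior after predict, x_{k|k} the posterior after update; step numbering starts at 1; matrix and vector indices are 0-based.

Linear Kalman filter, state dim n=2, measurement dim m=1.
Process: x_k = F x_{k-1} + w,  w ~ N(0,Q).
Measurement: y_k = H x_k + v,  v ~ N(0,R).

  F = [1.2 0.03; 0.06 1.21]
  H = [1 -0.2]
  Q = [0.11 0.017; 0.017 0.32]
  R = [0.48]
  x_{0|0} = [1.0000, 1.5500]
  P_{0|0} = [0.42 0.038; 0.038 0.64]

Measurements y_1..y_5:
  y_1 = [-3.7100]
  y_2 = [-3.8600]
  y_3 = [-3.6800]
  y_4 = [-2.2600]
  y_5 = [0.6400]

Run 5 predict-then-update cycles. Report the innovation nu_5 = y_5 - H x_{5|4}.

innov = [4.4081]

step 1: x^-=[1.2465, 1.9355]  P^-=[0.7181 0.1257; 0.1257 1.2641]  S=[1.1984]  K=[0.5783; -0.1061]  nu=[-4.5694]  x^+=[-1.3958, 2.4201]  P^+=[0.3174 0.1992; 0.1992 1.2506]
step 2: x^-=[-1.6023, 2.8446]  P^-=[0.5825 0.3749; 0.3749 2.1810]  S=[0.9998]  K=[0.5076; -0.0614]  nu=[-1.6888]  x^+=[-2.4596, 2.9482]  P^+=[0.3249 0.4060; 0.4060 2.1773]
step 3: x^-=[-2.8631, 3.4197]  P^-=[0.6090 0.7097; 0.7097 3.5679]  S=[0.9479]  K=[0.4928; -0.0041]  nu=[-0.1330]  x^+=[-2.9286, 3.4203]  P^+=[0.3788 0.7116; 0.7116 3.5678]
step 4: x^-=[-3.4117, 3.9628]  P^-=[0.7100 1.2083; 1.2083 5.6484]  S=[0.9326]  K=[0.5022; 0.0843]  nu=[1.9443]  x^+=[-2.4354, 4.1268]  P^+=[0.4748 1.1688; 1.1688 5.6417]
step 5: x^-=[-2.7986, 4.8473]  P^-=[0.8830 1.9552; 1.9552 8.7515]  S=[0.9309]  K=[0.5284; 0.2201]  nu=[4.4081]  x^+=[-0.4694, 5.8176]  P^+=[0.6230 1.8469; 1.8469 8.7064]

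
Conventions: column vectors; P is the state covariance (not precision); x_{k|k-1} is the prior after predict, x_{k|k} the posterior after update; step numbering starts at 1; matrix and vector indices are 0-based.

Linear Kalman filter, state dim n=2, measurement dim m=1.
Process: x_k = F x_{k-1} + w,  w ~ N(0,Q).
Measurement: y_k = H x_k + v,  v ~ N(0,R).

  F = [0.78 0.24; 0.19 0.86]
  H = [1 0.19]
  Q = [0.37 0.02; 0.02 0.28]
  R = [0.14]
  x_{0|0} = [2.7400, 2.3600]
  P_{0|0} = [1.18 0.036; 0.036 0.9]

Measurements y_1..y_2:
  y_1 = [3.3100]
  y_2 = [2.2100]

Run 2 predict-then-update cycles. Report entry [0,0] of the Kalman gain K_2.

step 1: x^-=[2.7036, 2.5502]  P^-=[1.1532 0.4064; 0.4064 1.0000]  S=[1.4838]  K=[0.8293; 0.4020]  nu=[0.1219]  x^+=[2.8047, 2.5992]  P^+=[0.1329 -0.0882; -0.0882 0.7603]
step 2: x^-=[2.8114, 2.7682]  P^-=[0.4616 0.1334; 0.1334 0.8183]  S=[0.6819]  K=[0.7142; 0.4237]  nu=[-1.1274]  x^+=[2.0063, 2.2905]  P^+=[0.1138 -0.0729; -0.0729 0.6959]

K[0,0] = 0.7142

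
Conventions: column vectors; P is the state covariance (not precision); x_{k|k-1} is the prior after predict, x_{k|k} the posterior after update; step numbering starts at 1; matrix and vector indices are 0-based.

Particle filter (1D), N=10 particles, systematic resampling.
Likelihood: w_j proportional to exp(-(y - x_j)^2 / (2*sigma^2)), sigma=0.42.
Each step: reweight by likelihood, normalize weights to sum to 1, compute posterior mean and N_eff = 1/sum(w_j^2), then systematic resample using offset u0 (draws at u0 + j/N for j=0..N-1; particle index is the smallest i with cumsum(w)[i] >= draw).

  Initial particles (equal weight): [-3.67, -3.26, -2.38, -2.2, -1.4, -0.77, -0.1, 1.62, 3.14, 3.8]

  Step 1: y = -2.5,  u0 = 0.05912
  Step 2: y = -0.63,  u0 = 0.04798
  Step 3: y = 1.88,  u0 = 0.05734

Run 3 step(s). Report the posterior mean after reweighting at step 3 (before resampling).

step 1: w=[0.0104, 0.0981, 0.4842, 0.3908, 0.0163, 0.0001, 0.0000, 0.0000, 0.0000, 0.0000]  mean=-2.3932  Neff=2.5176  idx=[1, 2, 2, 2, 2, 2, 3, 3, 3, 3]
step 2: w=[0.0000, 0.0374, 0.0374, 0.0374, 0.0374, 0.0374, 0.2033, 0.2033, 0.2033, 0.2033]  mean=-2.2336  Neff=5.8041  idx=[2, 4, 6, 6, 7, 7, 8, 8, 9, 9]
step 3: w=[0.0018, 0.0018, 0.1246, 0.1246, 0.1246, 0.1246, 0.1246, 0.1246, 0.1246, 0.1246]  mean=-2.2006  Neff=8.0565  idx=[2, 3, 4, 4, 5, 6, 7, 8, 8, 9]

post_mean = -2.2006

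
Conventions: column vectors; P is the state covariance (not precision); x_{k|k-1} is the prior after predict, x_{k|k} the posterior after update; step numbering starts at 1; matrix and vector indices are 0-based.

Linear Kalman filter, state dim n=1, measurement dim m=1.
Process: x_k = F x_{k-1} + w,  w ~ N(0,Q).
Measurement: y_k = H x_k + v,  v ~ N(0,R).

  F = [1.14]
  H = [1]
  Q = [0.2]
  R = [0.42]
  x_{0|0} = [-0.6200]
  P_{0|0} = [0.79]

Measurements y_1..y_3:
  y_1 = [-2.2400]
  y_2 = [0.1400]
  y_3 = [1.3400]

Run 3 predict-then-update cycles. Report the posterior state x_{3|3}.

x_post = [0.3468]

step 1: x^-=[-0.7068]  P^-=[1.2267]  S=[1.6467]  K=[0.7449]  nu=[-1.5332]  x^+=[-1.8489]  P^+=[0.3129]
step 2: x^-=[-2.1078]  P^-=[0.6066]  S=[1.0266]  K=[0.5909]  nu=[2.2478]  x^+=[-0.7796]  P^+=[0.2482]
step 3: x^-=[-0.8887]  P^-=[0.5225]  S=[0.9425]  K=[0.5544]  nu=[2.2287]  x^+=[0.3468]  P^+=[0.2328]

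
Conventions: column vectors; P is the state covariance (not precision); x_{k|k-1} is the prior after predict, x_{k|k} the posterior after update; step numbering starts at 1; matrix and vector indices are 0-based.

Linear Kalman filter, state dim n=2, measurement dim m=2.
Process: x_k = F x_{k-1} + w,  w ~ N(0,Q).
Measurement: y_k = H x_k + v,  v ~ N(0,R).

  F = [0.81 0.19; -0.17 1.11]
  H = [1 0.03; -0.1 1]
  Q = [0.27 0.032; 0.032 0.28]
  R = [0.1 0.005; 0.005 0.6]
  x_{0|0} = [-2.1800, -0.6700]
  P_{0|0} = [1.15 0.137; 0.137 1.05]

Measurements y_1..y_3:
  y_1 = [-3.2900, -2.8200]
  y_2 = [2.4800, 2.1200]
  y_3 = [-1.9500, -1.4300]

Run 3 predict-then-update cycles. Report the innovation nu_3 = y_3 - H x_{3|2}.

step 1: x^-=[-1.8931, -0.3731]  P^-=[1.1046 0.2138; 0.2138 1.5552]  S=[1.2188 0.1544; 0.1544 2.1235]  K=[0.9138 -0.0178; 0.1234 0.7133]  nu=[-1.3857, -2.6362]  x^+=[-3.1125, -2.4246]  P^+=[0.0912 0.0030; 0.0030 0.4289]
step 2: x^-=[-2.9818, -2.1622]  P^-=[0.3463 0.1125; 0.1125 0.8100]  S=[0.4537 0.1069; 0.1069 1.3909]  K=[0.7713 -0.0033; 0.1694 0.5612]  nu=[5.5267, 3.9840]  x^+=[1.2681, 1.0099]  P^+=[0.0768 0.0096; 0.0096 0.3385]
step 3: x^-=[1.2190, 0.9054]  P^-=[0.3356 0.1011; 0.1011 0.6957]  S=[0.4423 0.0931; 0.0931 1.2788]  K=[0.7662 -0.0030; 0.1655 0.5241]  nu=[-3.1962, -2.2135]  x^+=[-1.2235, -0.7835]  P^+=[0.0763 0.0097; 0.0097 0.3162]

innov = [-3.1962, -2.2135]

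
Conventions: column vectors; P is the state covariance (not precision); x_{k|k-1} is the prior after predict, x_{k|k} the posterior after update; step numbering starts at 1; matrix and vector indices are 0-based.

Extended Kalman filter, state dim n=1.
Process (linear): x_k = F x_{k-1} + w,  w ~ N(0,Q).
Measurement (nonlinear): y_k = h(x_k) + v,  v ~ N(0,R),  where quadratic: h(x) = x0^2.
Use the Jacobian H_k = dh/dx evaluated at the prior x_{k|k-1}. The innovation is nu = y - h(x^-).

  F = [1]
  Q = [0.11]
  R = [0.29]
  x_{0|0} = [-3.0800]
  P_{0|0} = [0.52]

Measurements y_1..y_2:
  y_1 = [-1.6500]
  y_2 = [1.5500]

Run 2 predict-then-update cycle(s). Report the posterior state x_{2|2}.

x_post = [-1.2588]

step 1: x^-=[-3.0800]  P^-=[0.6300]  H_jac=[-6.1600]  S=[24.1957]  K=[-0.1604]  nu=[-11.1364]  x^+=[-1.2938]  P^+=[0.0076]
step 2: x^-=[-1.2938]  P^-=[0.1176]  H_jac=[-2.5876]  S=[1.0771]  K=[-0.2824]  nu=[-0.1239]  x^+=[-1.2588]  P^+=[0.0316]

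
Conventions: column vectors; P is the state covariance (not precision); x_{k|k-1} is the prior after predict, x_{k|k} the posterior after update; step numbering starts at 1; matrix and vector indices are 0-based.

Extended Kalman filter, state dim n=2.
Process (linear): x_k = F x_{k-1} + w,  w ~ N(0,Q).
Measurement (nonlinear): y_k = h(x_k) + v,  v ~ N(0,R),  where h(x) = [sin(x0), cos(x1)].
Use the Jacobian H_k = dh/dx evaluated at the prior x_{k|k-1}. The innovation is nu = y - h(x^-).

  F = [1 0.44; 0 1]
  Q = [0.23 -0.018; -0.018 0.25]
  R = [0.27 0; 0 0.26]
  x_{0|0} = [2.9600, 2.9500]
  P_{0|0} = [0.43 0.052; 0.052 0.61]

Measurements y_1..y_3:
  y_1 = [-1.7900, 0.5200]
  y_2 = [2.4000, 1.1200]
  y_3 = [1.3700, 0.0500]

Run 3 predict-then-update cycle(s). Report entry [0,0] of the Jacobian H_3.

step 1: x^-=[4.2580, 2.9500]  P^-=[0.8239 0.3024; 0.3024 0.8600]  H_jac=[-0.4389 0.0000; 0.0000 -0.1904]  S=[0.4287 0.0253; 0.0253 0.2912]  K=[-0.8361 -0.1252; -0.2779 -0.5383]  nu=[-0.8915, 1.5017]  x^+=[4.8153, 2.3894]  P^+=[0.5143 0.1709; 0.1709 0.7350]
step 2: x^-=[5.8667, 2.3894]  P^-=[1.0370 0.4763; 0.4763 0.9850]  H_jac=[0.9145 0.0000; 0.0000 -0.6833]  S=[1.1373 -0.2976; -0.2976 0.7198]  K=[0.8024 -0.1204; 0.1551 -0.8708]  nu=[2.8046, 1.8502]  x^+=[7.8943, 1.2133]  P^+=[0.2369 0.0458; 0.0458 0.3314]
step 3: x^-=[8.4282, 1.2133]  P^-=[0.5714 0.1736; 0.1736 0.5814]  H_jac=[-0.5432 0.0000; 0.0000 -0.9368]  S=[0.4386 0.0883; 0.0883 0.7702]  K=[-0.6808 -0.1331; -0.0743 -0.6986]  nu=[0.5304, -0.2999]  x^+=[8.1070, 1.3834]  P^+=[0.3384 0.0369; 0.0369 0.1939]

H_jac[0,0] = -0.5432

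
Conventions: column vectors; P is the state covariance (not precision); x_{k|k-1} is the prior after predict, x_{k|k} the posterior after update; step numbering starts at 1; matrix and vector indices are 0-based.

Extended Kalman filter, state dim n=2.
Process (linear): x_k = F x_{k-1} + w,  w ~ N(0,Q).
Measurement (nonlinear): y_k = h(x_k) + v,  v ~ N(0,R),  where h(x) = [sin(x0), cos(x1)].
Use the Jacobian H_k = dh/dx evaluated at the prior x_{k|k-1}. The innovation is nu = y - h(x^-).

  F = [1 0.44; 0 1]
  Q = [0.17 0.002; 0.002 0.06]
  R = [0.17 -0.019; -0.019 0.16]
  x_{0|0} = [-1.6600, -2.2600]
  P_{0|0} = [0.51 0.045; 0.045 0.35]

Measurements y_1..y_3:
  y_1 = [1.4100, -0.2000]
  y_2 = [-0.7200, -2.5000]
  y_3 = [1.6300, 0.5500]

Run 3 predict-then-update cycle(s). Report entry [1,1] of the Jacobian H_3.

H_jac[1,1] = -0.3038

step 1: x^-=[-2.6544, -2.2600]  P^-=[0.7874 0.2010; 0.2010 0.4100]  H_jac=[-0.8837 0.0000; 0.0000 0.7718]  S=[0.7848 -0.1561; -0.1561 0.4042]  K=[-0.8776 0.0449; -0.0765 0.7533]  nu=[1.8781, 0.4359]  x^+=[-4.2831, -2.0753]  P^+=[0.1698 0.0309; 0.0309 0.1581]
step 2: x^-=[-5.1962, -2.0753]  P^-=[0.3976 0.1025; 0.1025 0.2181]  H_jac=[0.4652 0.0000; 0.0000 0.8754]  S=[0.2560 0.0227; 0.0227 0.3271]  K=[0.7024 0.2254; 0.1352 0.5742]  nu=[-1.6052, -2.0166]  x^+=[-6.7783, -3.4502]  P^+=[0.2475 0.0260; 0.0260 0.1020]
step 3: x^-=[-8.2964, -3.4502]  P^-=[0.4601 0.0728; 0.0728 0.1620]  H_jac=[-0.4281 0.0000; 0.0000 -0.3038]  S=[0.2543 -0.0095; -0.0095 0.1749]  K=[-0.7808 -0.1690; -0.1334 -0.2886]  nu=[2.5337, 1.5027]  x^+=[-10.5286, -4.2219]  P^+=[0.3025 0.0402; 0.0402 0.1436]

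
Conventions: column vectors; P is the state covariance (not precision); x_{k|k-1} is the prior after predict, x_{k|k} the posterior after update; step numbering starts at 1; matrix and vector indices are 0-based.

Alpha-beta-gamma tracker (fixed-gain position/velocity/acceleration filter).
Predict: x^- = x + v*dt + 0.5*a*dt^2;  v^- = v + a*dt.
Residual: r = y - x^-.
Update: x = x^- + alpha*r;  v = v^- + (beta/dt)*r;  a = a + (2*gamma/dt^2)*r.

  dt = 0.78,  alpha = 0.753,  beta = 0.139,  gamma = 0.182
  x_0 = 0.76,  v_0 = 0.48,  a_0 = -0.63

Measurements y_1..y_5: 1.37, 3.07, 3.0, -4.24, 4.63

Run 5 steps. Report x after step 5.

step 1: x_pred=0.9428  r=0.4272  x^+=1.2645  v^+=0.0647  a^+=-0.3744
step 2: x_pred=1.2011  r=1.8689  x^+=2.6084  v^+=0.1058  a^+=0.7438
step 3: x_pred=2.9171  r=0.0829  x^+=2.9795  v^+=0.7007  a^+=0.7934
step 4: x_pred=3.7674  r=-8.0074  x^+=-2.2622  v^+=-0.1075  a^+=-3.9974
step 5: x_pred=-3.5620  r=8.1920  x^+=2.6066  v^+=-1.7656  a^+=0.9038

x_post = 2.6066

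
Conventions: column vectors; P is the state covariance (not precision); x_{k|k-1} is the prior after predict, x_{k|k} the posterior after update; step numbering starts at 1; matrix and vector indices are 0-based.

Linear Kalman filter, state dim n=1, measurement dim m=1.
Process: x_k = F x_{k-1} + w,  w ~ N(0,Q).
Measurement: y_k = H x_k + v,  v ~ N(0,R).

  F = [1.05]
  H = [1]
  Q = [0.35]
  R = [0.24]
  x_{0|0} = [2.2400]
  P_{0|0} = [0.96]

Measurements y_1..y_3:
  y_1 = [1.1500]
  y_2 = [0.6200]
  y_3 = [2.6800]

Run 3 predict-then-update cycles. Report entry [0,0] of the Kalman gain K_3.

step 1: x^-=[2.3520]  P^-=[1.4084]  S=[1.6484]  K=[0.8544]  nu=[-1.2020]  x^+=[1.3250]  P^+=[0.2051]
step 2: x^-=[1.3913]  P^-=[0.5761]  S=[0.8161]  K=[0.7059]  nu=[-0.7713]  x^+=[0.8468]  P^+=[0.1694]
step 3: x^-=[0.8892]  P^-=[0.5368]  S=[0.7768]  K=[0.6910]  nu=[1.7908]  x^+=[2.1267]  P^+=[0.1658]

K[0,0] = 0.6910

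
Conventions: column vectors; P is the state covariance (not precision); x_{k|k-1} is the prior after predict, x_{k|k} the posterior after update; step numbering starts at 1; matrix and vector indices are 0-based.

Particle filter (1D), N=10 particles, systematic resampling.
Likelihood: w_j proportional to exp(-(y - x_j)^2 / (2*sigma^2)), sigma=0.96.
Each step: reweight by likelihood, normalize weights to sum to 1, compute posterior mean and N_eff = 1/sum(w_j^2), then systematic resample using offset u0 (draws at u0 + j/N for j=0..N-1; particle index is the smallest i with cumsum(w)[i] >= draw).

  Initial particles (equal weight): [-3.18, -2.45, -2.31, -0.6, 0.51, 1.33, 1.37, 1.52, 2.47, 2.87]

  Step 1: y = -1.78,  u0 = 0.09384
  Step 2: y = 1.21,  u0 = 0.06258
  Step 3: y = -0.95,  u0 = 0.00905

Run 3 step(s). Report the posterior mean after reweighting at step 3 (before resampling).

post_mean = -0.1120

step 1: w=[0.1366, 0.3100, 0.3396, 0.1858, 0.0230, 0.0021, 0.0018, 0.0011, 0.0000, 0.0000]  mean=-2.0711  Neff=3.7713  idx=[0, 1, 1, 1, 2, 2, 2, 3, 3, 4]
step 2: w=[0.0000, 0.0006, 0.0006, 0.0006, 0.0011, 0.0011, 0.0011, 0.1523, 0.1523, 0.6903]  mean=0.1571  Neff=1.9124  idx=[7, 8, 8, 9, 9, 9, 9, 9, 9, 9]
step 3: w=[0.1868, 0.1868, 0.1868, 0.0628, 0.0628, 0.0628, 0.0628, 0.0628, 0.0628, 0.0628]  mean=-0.1120  Neff=7.5594  idx=[0, 0, 1, 1, 2, 2, 3, 5, 6, 8]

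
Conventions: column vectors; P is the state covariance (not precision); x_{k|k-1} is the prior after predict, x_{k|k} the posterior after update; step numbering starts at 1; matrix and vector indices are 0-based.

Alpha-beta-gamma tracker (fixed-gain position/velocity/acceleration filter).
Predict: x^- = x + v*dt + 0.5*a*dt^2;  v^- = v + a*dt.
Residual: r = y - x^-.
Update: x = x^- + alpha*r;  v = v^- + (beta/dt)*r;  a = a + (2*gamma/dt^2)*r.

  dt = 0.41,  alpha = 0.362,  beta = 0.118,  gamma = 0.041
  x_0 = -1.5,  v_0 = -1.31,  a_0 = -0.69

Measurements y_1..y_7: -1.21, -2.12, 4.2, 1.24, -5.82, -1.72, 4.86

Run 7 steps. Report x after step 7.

x_post = 1.5194

step 1: x_pred=-2.0951  r=0.8851  x^+=-1.7747  v^+=-1.3382  a^+=-0.2582
step 2: x_pred=-2.3450  r=0.2250  x^+=-2.2636  v^+=-1.3793  a^+=-0.1485
step 3: x_pred=-2.8416  r=7.0416  x^+=-0.2925  v^+=0.5864  a^+=3.2864
step 4: x_pred=0.2242  r=1.0158  x^+=0.5919  v^+=2.2263  a^+=3.7820
step 5: x_pred=1.8225  r=-7.6425  x^+=-0.9441  v^+=1.5773  a^+=0.0539
step 6: x_pred=-0.2928  r=-1.4272  x^+=-0.8095  v^+=1.1887  a^+=-0.6423
step 7: x_pred=-0.3761  r=5.2361  x^+=1.5194  v^+=2.4323  a^+=1.9119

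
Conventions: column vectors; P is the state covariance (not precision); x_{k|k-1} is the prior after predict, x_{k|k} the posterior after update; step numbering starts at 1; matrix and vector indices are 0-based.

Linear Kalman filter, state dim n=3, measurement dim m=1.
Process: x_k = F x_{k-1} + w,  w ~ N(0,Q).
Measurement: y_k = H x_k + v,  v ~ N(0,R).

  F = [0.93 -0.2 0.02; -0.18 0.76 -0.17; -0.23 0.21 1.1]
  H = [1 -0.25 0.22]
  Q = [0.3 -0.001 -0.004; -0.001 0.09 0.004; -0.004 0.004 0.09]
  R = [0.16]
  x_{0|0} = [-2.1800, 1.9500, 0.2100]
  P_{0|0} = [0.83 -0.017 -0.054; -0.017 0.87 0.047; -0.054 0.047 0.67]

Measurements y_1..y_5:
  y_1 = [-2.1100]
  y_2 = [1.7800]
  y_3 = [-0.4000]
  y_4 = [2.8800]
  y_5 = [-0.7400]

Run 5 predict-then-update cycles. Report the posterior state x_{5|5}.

x_post = [-0.5128, -0.5975, 2.0377]

step 1: x^-=[-2.4132, 1.8387, 1.1419]  P^-=[1.0569 -0.2760 -0.2726; -0.2760 0.6280 0.1017; -0.2726 0.1017 1.0337]  S=[1.3130]  K=[0.8118; -0.3127; -0.0538]  nu=[0.5117]  x^+=[-1.9978, 1.6787, 1.1144]  P^+=[0.1916 0.0573 -0.2153; 0.0573 0.4995 0.0797; -0.2153 0.0797 1.0299]
step 2: x^-=[-2.1714, 1.4460, 2.0379]  P^-=[0.4561 -0.0312 -0.2659; -0.0312 0.3651 -0.0152; -0.2659 -0.0152 1.5085]  S=[0.6122]  K=[0.6622; -0.2055; 0.1140]  nu=[3.8646]  x^+=[0.3878, 0.6519, 2.4783]  P^+=[0.1876 0.0521 -0.3121; 0.0521 0.3392 -0.0008; -0.3121 -0.0008 1.5005]
step 3: x^-=[0.2798, 0.0043, 2.7739]  P^-=[0.4455 0.0001 -0.3304; 0.0001 0.3022 -0.1768; -0.3304 -0.1768 2.0830]  S=[0.5992]  K=[0.6221; -0.1909; 0.2871]  nu=[-1.2890]  x^+=[-0.5221, 0.2504, 2.4038]  P^+=[0.2136 0.0712 -0.4375; 0.0712 0.2804 -0.1440; -0.4375 -0.1440 2.0336]
step 4: x^-=[-0.4875, -0.1244, 2.8168]  P^-=[0.4551 0.0303 -0.4140; 0.0303 0.3086 -0.3836; -0.4140 -0.3836 2.7223]  S=[0.6111]  K=[0.5834; -0.2148; 0.4595]  nu=[2.7167]  x^+=[1.0974, -0.7079, 4.0653]  P^+=[0.2472 0.1068 -0.5778; 0.1068 0.2804 -0.3232; -0.5778 -0.3232 2.5933]
step 5: x^-=[1.2434, -1.4266, 4.0708]  P^-=[0.4674 0.0631 -0.5045; 0.0631 0.3538 -0.6156; -0.5045 -0.6156 3.3860]  S=[0.6276]  K=[0.5428; -0.2562; 0.6283]  nu=[-3.2357]  x^+=[-0.5128, -0.5975, 2.0377]  P^+=[0.2825 0.1504 -0.7185; 0.1504 0.3126 -0.5145; -0.7185 -0.5145 3.1382]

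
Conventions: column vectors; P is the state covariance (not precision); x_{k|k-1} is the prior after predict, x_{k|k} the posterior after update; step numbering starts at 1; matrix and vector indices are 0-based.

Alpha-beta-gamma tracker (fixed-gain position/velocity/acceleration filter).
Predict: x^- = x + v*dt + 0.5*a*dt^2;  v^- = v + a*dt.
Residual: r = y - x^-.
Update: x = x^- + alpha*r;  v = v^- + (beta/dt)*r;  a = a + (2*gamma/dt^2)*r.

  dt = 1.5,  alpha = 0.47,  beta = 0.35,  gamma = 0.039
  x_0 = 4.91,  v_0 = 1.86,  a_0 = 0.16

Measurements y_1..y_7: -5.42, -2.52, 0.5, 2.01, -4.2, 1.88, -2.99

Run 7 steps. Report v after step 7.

step 1: x_pred=7.8800  r=-13.3000  x^+=1.6290  v^+=-1.0033  a^+=-0.3011
step 2: x_pred=-0.2147  r=-2.3053  x^+=-1.2982  v^+=-1.9928  a^+=-0.3810
step 3: x_pred=-4.7161  r=5.2161  x^+=-2.2645  v^+=-1.3472  a^+=-0.2002
step 4: x_pred=-4.5105  r=6.5205  x^+=-1.4459  v^+=-0.1260  a^+=0.0259
step 5: x_pred=-1.6058  r=-2.5942  x^+=-2.8251  v^+=-0.6925  a^+=-0.0640
step 6: x_pred=-3.9359  r=5.8159  x^+=-1.2024  v^+=0.5685  a^+=0.1376
step 7: x_pred=-0.1950  r=-2.7950  x^+=-1.5086  v^+=0.1226  a^+=0.0407

v_post = 0.1226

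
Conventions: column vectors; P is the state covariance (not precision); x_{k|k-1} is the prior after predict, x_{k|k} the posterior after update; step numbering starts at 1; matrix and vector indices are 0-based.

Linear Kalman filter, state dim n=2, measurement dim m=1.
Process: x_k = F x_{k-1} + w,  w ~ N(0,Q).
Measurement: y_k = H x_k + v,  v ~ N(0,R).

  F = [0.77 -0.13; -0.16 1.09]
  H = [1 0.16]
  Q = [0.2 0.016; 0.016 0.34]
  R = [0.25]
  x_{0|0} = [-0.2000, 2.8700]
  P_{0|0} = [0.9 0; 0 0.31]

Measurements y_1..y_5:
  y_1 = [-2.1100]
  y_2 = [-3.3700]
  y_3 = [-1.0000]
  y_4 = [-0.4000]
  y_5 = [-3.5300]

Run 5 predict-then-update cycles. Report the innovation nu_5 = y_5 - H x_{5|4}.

innov = [-2.4833]

step 1: x^-=[-0.5271, 3.1603]  P^-=[0.7388 -0.1388; -0.1388 0.7314]  S=[0.9632]  K=[0.7441; -0.0226]  nu=[-2.0885]  x^+=[-2.0811, 3.2076]  P^+=[0.2056 -0.1226; -0.1226 0.7309]
step 2: x^-=[-2.0194, 3.8292]  P^-=[0.3588 -0.2183; -0.2183 1.2564]  S=[0.5711]  K=[0.5671; -0.0303]  nu=[-1.9632]  x^+=[-3.1328, 3.8888]  P^+=[0.1751 -0.2085; -0.2085 1.2558]
step 3: x^-=[-2.9178, 4.7400]  P^-=[0.3668 -0.3629; -0.3629 1.9093]  S=[0.5496]  K=[0.5618; -0.1044]  nu=[1.1594]  x^+=[-2.2664, 4.6189]  P^+=[0.1934 -0.3306; -0.3306 1.9033]
step 4: x^-=[-2.3456, 5.3972]  P^-=[0.4130 -0.5619; -0.5619 2.7216]  S=[0.5529]  K=[0.5844; -0.2287]  nu=[1.0821]  x^+=[-1.7133, 5.1498]  P^+=[0.2242 -0.4880; -0.4880 2.6926]
step 5: x^-=[-1.9887, 5.8874]  P^-=[0.4761 -0.8129; -0.8129 3.7151]  S=[0.5611]  K=[0.6167; -0.3894]  nu=[-2.4833]  x^+=[-3.5202, 6.8543]  P^+=[0.2627 -0.6781; -0.6781 3.6300]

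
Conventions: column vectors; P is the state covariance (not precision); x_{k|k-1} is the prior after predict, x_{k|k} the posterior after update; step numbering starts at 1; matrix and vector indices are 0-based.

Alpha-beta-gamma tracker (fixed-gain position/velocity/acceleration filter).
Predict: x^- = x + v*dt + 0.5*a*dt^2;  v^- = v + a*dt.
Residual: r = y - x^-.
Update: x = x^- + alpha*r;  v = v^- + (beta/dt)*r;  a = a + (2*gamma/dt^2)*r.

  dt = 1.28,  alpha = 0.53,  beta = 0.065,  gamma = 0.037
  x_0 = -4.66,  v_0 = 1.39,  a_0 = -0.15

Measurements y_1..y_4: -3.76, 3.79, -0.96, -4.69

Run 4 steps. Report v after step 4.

v_post = 0.6875

step 1: x_pred=-3.0037  r=-0.7563  x^+=-3.4045  v^+=1.1596  a^+=-0.1842
step 2: x_pred=-2.0711  r=5.8611  x^+=1.0353  v^+=1.2215  a^+=0.0806
step 3: x_pred=2.6648  r=-3.6248  x^+=0.7437  v^+=1.1406  a^+=-0.0832
step 4: x_pred=2.1354  r=-6.8254  x^+=-1.4820  v^+=0.6875  a^+=-0.3914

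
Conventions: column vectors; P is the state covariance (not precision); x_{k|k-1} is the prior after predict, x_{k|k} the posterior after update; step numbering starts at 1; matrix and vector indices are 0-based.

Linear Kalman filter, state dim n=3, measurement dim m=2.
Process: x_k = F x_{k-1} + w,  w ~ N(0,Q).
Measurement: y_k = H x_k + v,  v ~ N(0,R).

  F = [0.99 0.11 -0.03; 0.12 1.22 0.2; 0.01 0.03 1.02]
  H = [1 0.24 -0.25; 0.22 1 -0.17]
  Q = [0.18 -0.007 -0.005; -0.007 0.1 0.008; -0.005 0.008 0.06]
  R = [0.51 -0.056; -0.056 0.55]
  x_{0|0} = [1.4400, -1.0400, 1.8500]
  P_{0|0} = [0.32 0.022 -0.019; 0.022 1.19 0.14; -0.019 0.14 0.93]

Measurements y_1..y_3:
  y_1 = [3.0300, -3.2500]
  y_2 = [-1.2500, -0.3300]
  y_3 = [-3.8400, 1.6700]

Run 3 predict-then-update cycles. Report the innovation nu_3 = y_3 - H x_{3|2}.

innov = [-3.9193, 2.9733]

step 1: x^-=[1.2557, -0.7260, 1.8702]  P^-=[0.5139 0.2063 -0.0293; 0.2063 1.9869 0.4147; -0.0293 0.4147 1.0369]  S=[1.2670 0.6811; 0.6811 2.5436]  K=[0.4461 0.0080; 0.0499 0.7579; -0.2315 0.1532]  nu=[2.4161, -2.4823]  x^+=[2.3136, -2.4867, 0.9306]  P^+=[0.2567 -0.0680 0.0532; -0.0680 0.4712 0.2483; 0.0532 0.2483 0.9576]
step 2: x^-=[1.9890, -2.5700, 0.8977]  P^-=[0.4185 0.0047 0.0490; 0.0047 0.9472 0.5369; 0.0490 0.5369 1.0730]  S=[0.9634 0.1467; 0.1467 1.3643]  K=[0.4199 0.0196; 0.0059 0.6275; -0.1368 0.2825]  nu=[-2.3978, 1.9550]  x^+=[1.0207, -1.3574, 1.7781]  P^+=[0.2457 -0.0532 0.0798; -0.0532 0.4089 0.3082; 0.0798 0.3082 0.9574]
step 3: x^-=[0.8078, -1.1779, 1.7832]  P^-=[0.4083 0.0174 0.0827; 0.0174 0.8891 0.6131; 0.0827 0.6131 1.0769]  S=[0.9302 0.1144; 0.1144 1.2830]  K=[0.4168 0.0354; 0.0078 0.6140; -0.0863 0.3570]  nu=[-3.9193, 2.9733]  x^+=[-0.7205, 0.6173, 3.1828]  P^+=[0.2417 -0.0429 0.0832; -0.0429 0.4042 0.3382; 0.0832 0.3382 0.9135]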